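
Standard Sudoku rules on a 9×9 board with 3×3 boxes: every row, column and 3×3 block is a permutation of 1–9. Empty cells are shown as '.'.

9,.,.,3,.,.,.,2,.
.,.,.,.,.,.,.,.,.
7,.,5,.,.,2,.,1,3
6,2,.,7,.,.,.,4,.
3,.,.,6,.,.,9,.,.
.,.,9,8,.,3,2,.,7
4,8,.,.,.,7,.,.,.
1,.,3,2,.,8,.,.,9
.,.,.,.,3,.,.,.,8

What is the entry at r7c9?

r6c1 = 5: row 6 has {2,3,7,8,9}; col 1 has {1,3,4,6,7,9}; box has {2,3,6,9} → only 5 remains.
r6c8 = 6: row 6 has {2,3,5,7,8,9}; col 8 has {1,2,4}; box has {2,4,7,9} → only 6 remains.
r9c1 = 2: row 9 has {3,8}; col 1 has {1,3,4,5,6,7,9}; box has {1,3,4,8} → only 2 remains.
r2c1 = 8: row 2 has {}; col 1 has {1,2,3,4,5,6,7,9}; box has {5,7,9} → only 8 remains.
r7c3 = 6: row 7 has {4,7,8}; col 3 has {3,5,9}; box has {1,2,3,4,8} → only 6 remains.
r9c3 = 7: row 9 has {2,3,8}; col 3 has {3,5,6,9}; box has {1,2,3,4,6,8} → only 7 remains.
r9c8 = 5: row 9 has {2,3,7,8}; col 8 has {1,2,4,6}; box has {8,9} → only 5 remains.
r5c8 = 8: row 5 has {3,6,9}; col 8 has {1,2,4,5,6}; box has {2,4,6,7,9} → only 8 remains.
r7c8 = 3: row 7 has {4,6,7,8}; col 8 has {1,2,4,5,6,8}; box has {5,8,9} → only 3 remains.
r8c2 = 5: row 8 has {1,2,3,8,9}; col 2 has {2,8}; box has {1,2,3,4,6,7,8} → only 5 remains.
r8c8 = 7: row 8 has {1,2,3,5,8,9}; col 8 has {1,2,3,4,5,6,8}; box has {3,5,8,9} → only 7 remains.
r9c2 = 9: row 9 has {2,3,5,7,8}; col 2 has {2,5,8}; box has {1,2,3,4,5,6,7,8} → only 9 remains.
r2c8 = 9: row 2 has {8}; col 8 has {1,2,3,4,5,6,7,8}; box has {1,2,3} → only 9 remains.
r7c7 = 1: row 7 has {3,4,6,7,8}; col 7 has {2,9}; box has {3,5,7,8,9} → only 1 remains.
r7c9 = 2: row 7 has {1,3,4,6,7,8}; col 9 has {3,7,8,9}; box has {1,3,5,7,8,9} → only 2 remains.

2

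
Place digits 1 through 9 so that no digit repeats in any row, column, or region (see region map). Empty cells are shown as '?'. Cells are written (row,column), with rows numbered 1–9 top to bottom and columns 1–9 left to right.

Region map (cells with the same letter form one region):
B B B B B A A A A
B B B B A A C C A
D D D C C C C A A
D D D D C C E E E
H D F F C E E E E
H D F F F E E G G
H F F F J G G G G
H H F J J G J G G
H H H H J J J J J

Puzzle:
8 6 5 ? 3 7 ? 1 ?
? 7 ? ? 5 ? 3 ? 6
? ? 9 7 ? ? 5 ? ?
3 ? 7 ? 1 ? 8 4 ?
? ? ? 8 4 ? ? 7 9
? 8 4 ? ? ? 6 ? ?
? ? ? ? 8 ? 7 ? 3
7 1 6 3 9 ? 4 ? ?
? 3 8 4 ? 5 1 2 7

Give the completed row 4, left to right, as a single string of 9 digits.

327619845

(5,7) = 2 (sole candidate).
(9,5) = 6 (sole candidate).
(1,7) = 9 (sole candidate).
(3,5) = 2 (sole candidate).
(4,9) = 5: row 4 has {1,3,4,7,8}; col 9 has {3,6,7,9}; region has {2,4,6,7,8,9} → only 5 remains.
(5,2) = 5 (sole candidate).
(6,5) = 7 (sole candidate).
(9,1) = 9 (sole candidate).
(1,4) = 2 (sole candidate).
(1,9) = 4 (sole candidate).
(2,3) = 1 (sole candidate).
(2,4) = 9 (sole candidate).
(2,8) = 8 (sole candidate).
(3,2) = 4 (sole candidate).
(3,6) = 6 (sole candidate).
(3,8) = 3 (sole candidate).
(3,9) = 8 (sole candidate).
(4,2) = 2: row 4 has {1,3,4,5,7,8}; col 2 has {1,3,4,5,6,7,8}; region has {3,4,5,7,8,9} → only 2 remains.
(4,4) = 6: row 4 has {1,2,3,4,5,7,8}; col 4 has {2,3,4,7,8,9}; region has {2,3,4,5,7,8,9} → only 6 remains.
(4,6) = 9: row 4 has {1,2,3,4,5,6,7,8}; col 6 has {5,6,7}; region has {1,2,3,4,5,6,7,8} → only 9 remains.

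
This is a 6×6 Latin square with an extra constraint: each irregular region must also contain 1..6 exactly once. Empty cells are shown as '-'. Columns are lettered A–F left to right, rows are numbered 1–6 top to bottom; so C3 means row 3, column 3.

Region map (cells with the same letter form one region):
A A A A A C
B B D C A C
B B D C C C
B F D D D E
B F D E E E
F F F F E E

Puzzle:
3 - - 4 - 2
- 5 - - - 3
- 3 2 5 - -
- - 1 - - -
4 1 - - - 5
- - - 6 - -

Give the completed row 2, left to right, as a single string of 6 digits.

654123

B1 = 6: row 1 has {2,3,4}; col 2 has {1,3,5}; region has {3,4} → only 6 remains.
C1 = 5: row 1 has {2,3,4,6}; col 3 has {1,2}; region has {3,4,6} → only 5 remains.
E1 = 1: row 1 has {2,3,4,5,6}; col 5 has {}; region has {3,4,5,6} → only 1 remains.
D2 = 1: row 2 has {3,5}; col 4 has {4,5,6}; region has {2,3,5} → only 1 remains.
E2 = 2: row 2 has {1,3,5}; col 5 has {1}; region has {1,3,4,5,6} → only 2 remains.
D4 = 3: row 4 has {1}; col 4 has {1,4,5,6}; region has {1,2} → only 3 remains.
C5 = 6: row 5 has {1,4,5}; col 3 has {1,2,5}; region has {1,2,3} → only 6 remains.
D5 = 2: row 5 has {1,4,5,6}; col 4 has {1,3,4,5,6}; region has {5} → only 2 remains.
E5 = 3: row 5 has {1,2,4,5,6}; col 5 has {1,2}; region has {2,5} → only 3 remains.
E6 = 4: row 6 has {6}; col 5 has {1,2,3}; region has {2,3,5} → only 4 remains.
F6 = 1: row 6 has {4,6}; col 6 has {2,3,5}; region has {2,3,4,5} → only 1 remains.
A2 = 6: row 2 has {1,2,3,5}; col 1 has {3,4}; region has {3,4,5} → only 6 remains.
C2 = 4: row 2 has {1,2,3,5,6}; col 3 has {1,2,5,6}; region has {1,2,3,6} → only 4 remains.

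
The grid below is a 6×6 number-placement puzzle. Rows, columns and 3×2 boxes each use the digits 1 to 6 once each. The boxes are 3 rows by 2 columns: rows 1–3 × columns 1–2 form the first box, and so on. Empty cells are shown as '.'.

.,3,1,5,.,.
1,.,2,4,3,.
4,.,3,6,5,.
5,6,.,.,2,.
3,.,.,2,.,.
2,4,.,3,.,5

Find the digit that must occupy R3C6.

1

R1C1 = 6: row 1 has {1,3,5}; col 1 has {1,2,3,4,5}; box has {1,3,4} → only 6 remains.
R1C5 = 4: row 1 has {1,3,5,6}; col 5 has {2,3,5}; box has {3,5} → only 4 remains.
R1C6 = 2: row 1 has {1,3,4,5,6}; col 6 has {5}; box has {3,4,5} → only 2 remains.
R2C2 = 5: row 2 has {1,2,3,4}; col 2 has {3,4,6}; box has {1,3,4,6} → only 5 remains.
R2C6 = 6: row 2 has {1,2,3,4,5}; col 6 has {2,5}; box has {2,3,4,5} → only 6 remains.
R3C2 = 2: row 3 has {3,4,5,6}; col 2 has {3,4,5,6}; box has {1,3,4,5,6} → only 2 remains.
R3C6 = 1: row 3 has {2,3,4,5,6}; col 6 has {2,5,6}; box has {2,3,4,5,6} → only 1 remains.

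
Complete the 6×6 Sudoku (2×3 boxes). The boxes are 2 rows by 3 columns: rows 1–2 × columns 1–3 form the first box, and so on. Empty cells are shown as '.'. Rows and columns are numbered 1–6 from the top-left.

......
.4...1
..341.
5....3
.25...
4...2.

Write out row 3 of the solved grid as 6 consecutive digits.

R3C2 = 6: row 3 has {1,3,4}; col 2 has {2,4}; box has {3,5} → only 6 remains.
R4C2 = 1 (sole candidate).
R4C5 = 6 (sole candidate).
R6C2 = 3 (sole candidate).
R1C2 = 5 (sole candidate).
R3C1 = 2: row 3 has {1,3,4,6}; col 1 has {4,5}; box has {1,3,5,6} → only 2 remains.
R3C6 = 5: row 3 has {1,2,3,4,6}; col 6 has {1,3}; box has {1,3,4,6} → only 5 remains.

263415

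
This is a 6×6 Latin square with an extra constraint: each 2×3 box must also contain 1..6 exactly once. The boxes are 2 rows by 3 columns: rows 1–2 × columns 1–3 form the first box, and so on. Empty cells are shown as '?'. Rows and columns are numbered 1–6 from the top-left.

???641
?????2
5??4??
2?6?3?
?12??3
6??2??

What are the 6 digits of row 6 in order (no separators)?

653214

r1c1 = 3: row 1 has {1,4,6}; col 1 has {2,5,6}; box has {} → only 3 remains.
r1c3 = 5: row 1 has {1,3,4,6}; col 3 has {2,6}; box has {3} → only 5 remains.
r2c5 = 5: row 2 has {2}; col 5 has {3,4}; box has {1,2,4,6} → only 5 remains.
r3c2 = 3: row 3 has {4,5}; col 2 has {1}; box has {2,5,6} → only 3 remains.
r3c3 = 1: row 3 has {3,4,5}; col 3 has {2,5,6}; box has {2,3,5,6} → only 1 remains.
r3c6 = 6: row 3 has {1,3,4,5}; col 6 has {1,2,3}; box has {3,4} → only 6 remains.
r4c2 = 4: row 4 has {2,3,6}; col 2 has {1,3}; box has {1,2,3,5,6} → only 4 remains.
r4c6 = 5: row 4 has {2,3,4,6}; col 6 has {1,2,3,6}; box has {3,4,6} → only 5 remains.
r5c1 = 4: row 5 has {1,2,3}; col 1 has {2,3,5,6}; box has {1,2,6} → only 4 remains.
r5c4 = 5: row 5 has {1,2,3,4}; col 4 has {2,4,6}; box has {2,3} → only 5 remains.
r5c5 = 6: row 5 has {1,2,3,4,5}; col 5 has {3,4,5}; box has {2,3,5} → only 6 remains.
r6c2 = 5: row 6 has {2,6}; col 2 has {1,3,4}; box has {1,2,4,6} → only 5 remains.
r6c3 = 3: row 6 has {2,5,6}; col 3 has {1,2,5,6}; box has {1,2,4,5,6} → only 3 remains.
r6c5 = 1: row 6 has {2,3,5,6}; col 5 has {3,4,5,6}; box has {2,3,5,6} → only 1 remains.
r6c6 = 4: row 6 has {1,2,3,5,6}; col 6 has {1,2,3,5,6}; box has {1,2,3,5,6} → only 4 remains.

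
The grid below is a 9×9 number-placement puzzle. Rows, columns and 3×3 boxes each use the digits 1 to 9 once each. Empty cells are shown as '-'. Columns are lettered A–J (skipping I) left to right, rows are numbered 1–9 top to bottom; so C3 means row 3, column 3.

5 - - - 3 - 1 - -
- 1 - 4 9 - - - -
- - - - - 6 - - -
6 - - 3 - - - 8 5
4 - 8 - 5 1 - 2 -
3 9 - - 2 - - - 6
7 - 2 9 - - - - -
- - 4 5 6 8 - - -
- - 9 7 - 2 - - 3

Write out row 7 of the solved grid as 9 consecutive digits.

F1 = 7 (sole candidate).
F2 = 5 (sole candidate).
B5 = 7 (sole candidate).
D5 = 6 (sole candidate).
J5 = 9 (sole candidate).
D6 = 8 (sole candidate).
F6 = 4 (sole candidate).
G6 = 7 (sole candidate).
H6 = 1 (sole candidate).
F7 = 3: row 7 has {2,7,9}; col 6 has {1,2,4,5,6,7,8}; box has {2,5,6,7,8,9} → only 3 remains.
A8 = 1 (sole candidate).
B8 = 3 (sole candidate).
A9 = 8 (sole candidate).
C1 = 6 (sole candidate).
D1 = 2 (sole candidate).
A2 = 2 (sole candidate).
A3 = 9 (sole candidate).
D3 = 1 (sole candidate).
E3 = 8 (sole candidate).
B4 = 2 (sole candidate).
C4 = 1 (sole candidate).
E4 = 7 (sole candidate).
F4 = 9 (sole candidate).
G4 = 4 (sole candidate).
G5 = 3 (sole candidate).
C6 = 5 (sole candidate).
B3 = 4 (sole candidate).
B1 = 8 (sole candidate).
J1 = 4 (sole candidate).
H1 = 9 (sole candidate).
H8 = 7 (sole candidate).
J8 = 2 (sole candidate).
J3 = 7 (sole candidate).
G8 = 9 (sole candidate).
J2 = 8 (sole candidate).
C3 = 3 (sole candidate).
H3 = 5 (sole candidate).
J7 = 1: row 7 has {2,3,7,9}; col 9 has {2,3,4,5,6,7,8,9}; box has {2,3,7,9} → only 1 remains.
C2 = 7 (sole candidate).
G2 = 6 (sole candidate).
H2 = 3 (sole candidate).
G3 = 2 (sole candidate).
E7 = 4: row 7 has {1,2,3,7,9}; col 5 has {2,3,5,6,7,8,9}; box has {2,3,5,6,7,8,9} → only 4 remains.
H7 = 6: row 7 has {1,2,3,4,7,9}; col 8 has {1,2,3,5,7,8,9}; box has {1,2,3,7,9} → only 6 remains.
E9 = 1 (sole candidate).
G9 = 5 (sole candidate).
H9 = 4 (sole candidate).
B7 = 5: row 7 has {1,2,3,4,6,7,9}; col 2 has {1,2,3,4,7,8,9}; box has {1,2,3,4,7,8,9} → only 5 remains.
G7 = 8: row 7 has {1,2,3,4,5,6,7,9}; col 7 has {1,2,3,4,5,6,7,9}; box has {1,2,3,4,5,6,7,9} → only 8 remains.

752943861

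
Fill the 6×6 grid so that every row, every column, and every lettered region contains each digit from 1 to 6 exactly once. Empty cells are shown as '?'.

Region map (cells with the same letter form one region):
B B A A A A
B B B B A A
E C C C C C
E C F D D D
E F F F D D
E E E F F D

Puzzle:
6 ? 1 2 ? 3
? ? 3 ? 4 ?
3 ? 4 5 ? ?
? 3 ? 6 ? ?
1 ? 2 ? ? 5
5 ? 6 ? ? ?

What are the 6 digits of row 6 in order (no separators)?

row 1, column 5 = 5: row 1 has {1,2,3,6}; col 5 has {4}; region has {1,2,3,4} → only 5 remains.
row 2, column 1 = 2: row 2 has {3,4}; col 1 has {1,3,5,6}; region has {3,6} → only 2 remains.
row 2, column 4 = 1: row 2 has {2,3,4}; col 4 has {2,5,6}; region has {2,3,6} → only 1 remains.
row 2, column 6 = 6: row 2 has {1,2,3,4}; col 6 has {3,5}; region has {1,2,3,4,5} → only 6 remains.
row 4, column 1 = 4: row 4 has {3,6}; col 1 has {1,2,3,5,6}; region has {1,3,5,6} → only 4 remains.
row 4, column 3 = 5: row 4 has {3,4,6}; col 3 has {1,2,3,4,6}; region has {2} → only 5 remains.
row 5, column 5 = 3: row 5 has {1,2,5}; col 5 has {4,5}; region has {5,6} → only 3 remains.
row 6, column 2 = 2: row 6 has {5,6}; col 2 has {3}; region has {1,3,4,5,6} → only 2 remains.
row 6, column 5 = 1: row 6 has {2,5,6}; col 5 has {3,4,5}; region has {2,5} → only 1 remains.
row 6, column 6 = 4: row 6 has {1,2,5,6}; col 6 has {3,5,6}; region has {3,5,6} → only 4 remains.
row 1, column 2 = 4: row 1 has {1,2,3,5,6}; col 2 has {2,3}; region has {1,2,3,6} → only 4 remains.
row 2, column 2 = 5: row 2 has {1,2,3,4,6}; col 2 has {2,3,4}; region has {1,2,3,4,6} → only 5 remains.
row 4, column 5 = 2: row 4 has {3,4,5,6}; col 5 has {1,3,4,5}; region has {3,4,5,6} → only 2 remains.
row 4, column 6 = 1: row 4 has {2,3,4,5,6}; col 6 has {3,4,5,6}; region has {2,3,4,5,6} → only 1 remains.
row 5, column 2 = 6: row 5 has {1,2,3,5}; col 2 has {2,3,4,5}; region has {1,2,5} → only 6 remains.
row 5, column 4 = 4: row 5 has {1,2,3,5,6}; col 4 has {1,2,5,6}; region has {1,2,5,6} → only 4 remains.
row 6, column 4 = 3: row 6 has {1,2,4,5,6}; col 4 has {1,2,4,5,6}; region has {1,2,4,5,6} → only 3 remains.

526314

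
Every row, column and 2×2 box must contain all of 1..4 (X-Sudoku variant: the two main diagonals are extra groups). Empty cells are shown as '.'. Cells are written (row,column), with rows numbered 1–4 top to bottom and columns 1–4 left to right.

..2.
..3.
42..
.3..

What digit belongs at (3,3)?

1

(3,3) = 1: row 3 has {2,4}; col 3 has {2,3}; box has {}; main diagonal has {} → only 1 remains.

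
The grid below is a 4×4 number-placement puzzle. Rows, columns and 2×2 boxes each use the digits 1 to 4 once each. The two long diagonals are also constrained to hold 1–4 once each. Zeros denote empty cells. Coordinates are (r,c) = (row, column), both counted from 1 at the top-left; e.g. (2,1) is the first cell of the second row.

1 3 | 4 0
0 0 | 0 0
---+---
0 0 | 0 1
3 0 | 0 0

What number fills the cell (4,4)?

4

(1,4) = 2: row 1 has {1,3,4}; col 4 has {1}; box has {4}; anti-diagonal has {3} → only 2 remains.
(2,3) = 1: row 2 has {}; col 3 has {4}; box has {2,4}; anti-diagonal has {2,3} → only 1 remains.
(2,4) = 3: row 2 has {1}; col 4 has {1,2}; box has {1,2,4} → only 3 remains.
(3,2) = 4: row 3 has {1}; col 2 has {3}; box has {3}; anti-diagonal has {1,2,3} → only 4 remains.
(4,3) = 2: row 4 has {3}; col 3 has {1,4}; box has {1} → only 2 remains.
(4,4) = 4: row 4 has {2,3}; col 4 has {1,2,3}; box has {1,2}; main diagonal has {1} → only 4 remains.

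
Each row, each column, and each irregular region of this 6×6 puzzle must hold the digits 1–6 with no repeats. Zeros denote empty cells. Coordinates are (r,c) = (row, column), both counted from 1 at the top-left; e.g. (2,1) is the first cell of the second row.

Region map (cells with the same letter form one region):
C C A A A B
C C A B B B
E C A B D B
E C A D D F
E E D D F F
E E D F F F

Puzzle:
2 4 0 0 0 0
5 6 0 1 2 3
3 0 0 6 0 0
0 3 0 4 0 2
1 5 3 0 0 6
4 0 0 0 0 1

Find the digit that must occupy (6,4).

5

(1,6) = 5 (sole candidate).
(2,3) = 4 (sole candidate).
(3,2) = 1 (sole candidate).
(3,5) = 5 (sole candidate).
(3,6) = 4 (sole candidate).
(4,1) = 6 (sole candidate).
(4,5) = 1 (sole candidate).
(5,4) = 2 (sole candidate).
(5,5) = 4 (sole candidate).
(6,2) = 2 (sole candidate).
(6,3) = 6 (sole candidate).
(6,5) = 3 (sole candidate).
(1,3) = 1 (sole candidate).
(1,4) = 3 (sole candidate).
(1,5) = 6 (sole candidate).
(3,3) = 2 (sole candidate).
(4,3) = 5 (sole candidate).
(6,4) = 5: row 6 has {1,2,3,4,6}; col 4 has {1,2,3,4,6}; region has {1,2,3,4,6} → only 5 remains.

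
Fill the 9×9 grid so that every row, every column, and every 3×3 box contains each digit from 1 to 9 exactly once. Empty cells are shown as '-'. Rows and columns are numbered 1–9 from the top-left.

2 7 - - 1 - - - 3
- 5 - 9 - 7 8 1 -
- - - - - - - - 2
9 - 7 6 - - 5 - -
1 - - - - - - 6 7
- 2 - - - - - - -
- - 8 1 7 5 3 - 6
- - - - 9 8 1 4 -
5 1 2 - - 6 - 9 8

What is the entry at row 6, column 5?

row 1, column 6 = 4 (sole candidate).
row 1, column 8 = 5 (sole candidate).
row 2, column 9 = 4 (sole candidate).
row 3, column 6 = 3 (sole candidate).
row 3, column 8 = 7 (sole candidate).
row 4, column 9 = 1 (sole candidate).
row 6, column 9 = 9 (sole candidate).
row 7, column 1 = 4 (sole candidate).
row 7, column 2 = 9 (sole candidate).
row 7, column 8 = 2 (sole candidate).
row 8, column 9 = 5 (sole candidate).
row 9, column 7 = 7 (sole candidate).
row 1, column 4 = 8 (sole candidate).
row 3, column 4 = 5 (sole candidate).
row 3, column 5 = 6 (sole candidate).
row 3, column 7 = 9 (sole candidate).
row 4, column 6 = 2 (sole candidate).
row 5, column 6 = 9 (sole candidate).
row 6, column 6 = 1 (sole candidate).
row 6, column 7 = 4 (sole candidate).
row 1, column 7 = 6 (sole candidate).
row 2, column 5 = 2 (sole candidate).
row 3, column 1 = 8 (sole candidate).
row 3, column 2 = 4 (sole candidate).
row 3, column 3 = 1 (sole candidate).
row 5, column 7 = 2 (sole candidate).
row 1, column 3 = 9 (sole candidate).
row 4, column 5 = 4 (hidden single in row 4).
row 5, column 4 = 3 (sole candidate).
row 6, column 4 = 7 (sole candidate).
row 8, column 4 = 2 (sole candidate).
row 9, column 4 = 4 (sole candidate).
row 9, column 5 = 3 (sole candidate).
row 5, column 2 = 8 (sole candidate).
row 5, column 5 = 5 (sole candidate).
row 6, column 5 = 8: row 6 has {1,2,4,7,9}; col 5 has {1,2,3,4,5,6,7,9}; box has {1,2,3,4,5,6,7,9} → only 8 remains.

8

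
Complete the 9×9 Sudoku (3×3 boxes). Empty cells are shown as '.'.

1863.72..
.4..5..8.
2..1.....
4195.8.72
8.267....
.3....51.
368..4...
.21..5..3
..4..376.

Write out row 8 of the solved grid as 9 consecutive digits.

row 4, column 5 = 3 (sole candidate).
row 4, column 7 = 6 (sole candidate).
row 5, column 2 = 5 (sole candidate).
row 6, column 3 = 7 (sole candidate).
row 9, column 2 = 9 (sole candidate).
row 2, column 3 = 3 (sole candidate).
row 3, column 2 = 7 (sole candidate).
row 3, column 3 = 5 (sole candidate).
row 6, column 1 = 6 (sole candidate).
row 8, column 1 = 7: row 8 has {1,2,3,5}; col 1 has {1,2,3,4,6,8}; box has {1,2,3,4,6,8,9} → only 7 remains.
row 9, column 1 = 5 (sole candidate).
row 2, column 1 = 9 (sole candidate).
row 2, column 4 = 2 (sole candidate).
row 2, column 6 = 6 (sole candidate).
row 2, column 7 = 1 (sole candidate).
row 2, column 9 = 7 (sole candidate).
row 3, column 6 = 9 (sole candidate).
row 5, column 6 = 1 (sole candidate).
row 6, column 6 = 2 (sole candidate).
row 7, column 7 = 9 (sole candidate).
row 8, column 8 = 4: row 8 has {1,2,3,5,7}; col 8 has {1,6,7,8}; box has {3,6,7,9} → only 4 remains.
row 9, column 4 = 8 (sole candidate).
row 9, column 9 = 1 (sole candidate).
row 1, column 5 = 4 (sole candidate).
row 3, column 5 = 8 (sole candidate).
row 3, column 8 = 3 (sole candidate).
row 5, column 8 = 9 (sole candidate).
row 5, column 9 = 4 (sole candidate).
row 6, column 5 = 9 (sole candidate).
row 6, column 9 = 8 (sole candidate).
row 7, column 4 = 7 (sole candidate).
row 7, column 9 = 5 (sole candidate).
row 8, column 4 = 9: row 8 has {1,2,3,4,5,7}; col 4 has {1,2,3,5,6,7,8}; box has {3,4,5,7,8} → only 9 remains.
row 8, column 5 = 6: row 8 has {1,2,3,4,5,7,9}; col 5 has {3,4,5,7,8,9}; box has {3,4,5,7,8,9} → only 6 remains.
row 8, column 7 = 8: row 8 has {1,2,3,4,5,6,7,9}; col 7 has {1,2,5,6,7,9}; box has {1,3,4,5,6,7,9} → only 8 remains.

721965843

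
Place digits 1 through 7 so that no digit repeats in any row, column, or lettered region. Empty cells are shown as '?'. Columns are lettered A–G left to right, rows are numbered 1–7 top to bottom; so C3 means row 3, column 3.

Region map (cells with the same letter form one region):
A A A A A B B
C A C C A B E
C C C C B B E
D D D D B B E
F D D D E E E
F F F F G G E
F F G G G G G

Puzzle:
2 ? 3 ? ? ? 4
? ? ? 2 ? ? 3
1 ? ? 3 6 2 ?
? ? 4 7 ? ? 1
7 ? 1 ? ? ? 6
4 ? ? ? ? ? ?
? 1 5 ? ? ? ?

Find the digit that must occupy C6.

2

C3 = 7: row 3 has {1,2,3,6}; col 3 has {1,3,4,5}; region has {1,2,3} → only 7 remains.
G3 = 5: row 3 has {1,2,3,6,7}; col 7 has {1,3,4,6}; region has {1,3,6} → only 5 remains.
D5 = 5: row 5 has {1,6,7}; col 4 has {2,3,7}; region has {1,4,7} → only 5 remains.
F5 = 4: row 5 has {1,5,6,7}; col 6 has {2}; region has {1,3,5,6} → only 4 remains.
D6 = 6: row 6 has {4}; col 4 has {2,3,5,7}; region has {1,4,7} → only 6 remains.
A7 = 3: row 7 has {1,5}; col 1 has {1,2,4,7}; region has {1,4,6,7} → only 3 remains.
D7 = 4: row 7 has {1,3,5}; col 4 has {2,3,5,6,7}; region has {5} → only 4 remains.
D1 = 1: row 1 has {2,3,4}; col 4 has {2,3,4,5,6,7}; region has {2,3} → only 1 remains.
C2 = 6: row 2 has {2,3}; col 3 has {1,3,4,5,7}; region has {1,2,3,7} → only 6 remains.
B3 = 4: row 3 has {1,2,3,5,6,7}; col 2 has {1}; region has {1,2,3,6,7} → only 4 remains.
A4 = 6: row 4 has {1,4,7}; col 1 has {1,2,3,4,7}; region has {1,4,5,7} → only 6 remains.
E5 = 2: row 5 has {1,4,5,6,7}; col 5 has {6}; region has {1,3,4,5,6} → only 2 remains.
C6 = 2: row 6 has {4,6}; col 3 has {1,3,4,5,6,7}; region has {1,3,4,6,7} → only 2 remains.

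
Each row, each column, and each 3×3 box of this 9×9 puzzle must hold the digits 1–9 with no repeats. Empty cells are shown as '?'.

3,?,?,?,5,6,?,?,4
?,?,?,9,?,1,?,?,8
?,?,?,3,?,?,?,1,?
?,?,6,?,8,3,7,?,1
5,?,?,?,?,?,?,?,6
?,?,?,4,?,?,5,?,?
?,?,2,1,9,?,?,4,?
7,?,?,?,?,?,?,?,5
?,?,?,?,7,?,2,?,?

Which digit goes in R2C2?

R1C7 = 9 (sole candidate).
R3C7 = 6 (sole candidate).
R2C7 = 3 (sole candidate).
R7C7 = 8 (sole candidate).
R8C7 = 1 (sole candidate).
R5C7 = 4 (sole candidate).
R7C1 = 6 (sole candidate).
R7C6 = 5 (sole candidate).
R7C2 = 3 (sole candidate).
R7C9 = 7 (sole candidate).
R3C9 = 2 (sole candidate).
R1C8 = 7 (sole candidate).
R2C8 = 5 (sole candidate).
R3C5 = 4 (sole candidate).
R2C5 = 2 (sole candidate).
R5C5 = 1 (sole candidate).
R6C5 = 6 (sole candidate).
R8C5 = 3 (sole candidate).
R1C4 = 8 (sole candidate).
R2C1 = 4 (sole candidate).
R2C3 = 7 (sole candidate).
R3C6 = 7 (sole candidate).
R9C4 = 6 (sole candidate).
R1C3 = 1 (sole candidate).
R2C2 = 6: row 2 has {1,2,3,4,5,7,8,9}; col 2 has {3}; box has {1,3,4,7} → only 6 remains.

6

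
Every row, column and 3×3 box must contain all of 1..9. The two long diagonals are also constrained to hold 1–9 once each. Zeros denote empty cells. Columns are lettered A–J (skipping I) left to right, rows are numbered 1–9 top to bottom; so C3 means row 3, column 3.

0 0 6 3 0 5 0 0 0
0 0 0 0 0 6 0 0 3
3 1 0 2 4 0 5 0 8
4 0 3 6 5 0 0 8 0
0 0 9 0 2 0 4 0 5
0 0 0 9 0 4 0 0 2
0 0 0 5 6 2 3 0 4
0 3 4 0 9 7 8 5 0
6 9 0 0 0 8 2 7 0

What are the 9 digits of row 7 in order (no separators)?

C3 = 7: row 3 has {1,2,3,4,5,8}; col 3 has {3,4,6,9}; box has {1,3,6}; main diagonal has {2,3,4,5,6} → only 7 remains.
F3 = 9: row 3 has {1,2,3,4,5,7,8}; col 6 has {2,4,5,6,7,8}; box has {2,3,4,5,6} → only 9 remains.
H3 = 6: row 3 has {1,2,3,4,5,7,8,9}; col 8 has {5,7,8}; box has {3,5,8} → only 6 remains.
F4 = 1: row 4 has {3,4,5,6,8}; col 6 has {2,4,5,6,7,8,9}; box has {2,4,5,6,9}; anti-diagonal has {2,3,5,6,9} → only 1 remains.
F5 = 3: row 5 has {2,4,5,9}; col 6 has {1,2,4,5,6,7,8,9}; box has {1,2,4,5,6,9} → only 3 remains.
H5 = 1: row 5 has {2,3,4,5,9}; col 8 has {5,6,7,8}; box has {2,4,5,8} → only 1 remains.
H6 = 3: row 6 has {2,4,9}; col 8 has {1,5,6,7,8}; box has {1,2,4,5,8} → only 3 remains.
C7 = 8: row 7 has {2,3,4,5,6}; col 3 has {3,4,6,7,9}; box has {3,4,6,9}; anti-diagonal has {1,2,3,5,6,9} → only 8 remains.
H7 = 9: row 7 has {2,3,4,5,6,8}; col 8 has {1,3,5,6,7,8}; box has {2,3,4,5,7,8} → only 9 remains.
D8 = 1: row 8 has {3,4,5,7,8,9}; col 4 has {2,3,5,6,9}; box has {2,5,6,7,8,9} → only 1 remains.
J8 = 6: row 8 has {1,3,4,5,7,8,9}; col 9 has {2,3,4,5,8}; box has {2,3,4,5,7,8,9} → only 6 remains.
D9 = 4: row 9 has {2,6,7,8,9}; col 4 has {1,2,3,5,6,9}; box has {1,2,5,6,7,8,9} → only 4 remains.
E9 = 3: row 9 has {2,4,6,7,8,9}; col 5 has {2,4,5,6,9}; box has {1,2,4,5,6,7,8,9} → only 3 remains.
J9 = 1: row 9 has {2,3,4,6,7,8,9}; col 9 has {2,3,4,5,6,8}; box has {2,3,4,5,6,7,8,9}; main diagonal has {2,3,4,5,6,7} → only 1 remains.
J1 = 7: row 1 has {3,5,6}; col 9 has {1,2,3,4,5,6,8}; box has {3,5,6,8}; anti-diagonal has {1,2,3,5,6,8,9} → only 7 remains.
B2 = 8: row 2 has {3,6}; col 2 has {1,3,9}; box has {1,3,6,7}; main diagonal has {1,2,3,4,5,6,7} → only 8 remains.
D2 = 7: row 2 has {3,6,8}; col 4 has {1,2,3,4,5,6,9}; box has {2,3,4,5,6,9} → only 7 remains.
E2 = 1: row 2 has {3,6,7,8}; col 5 has {2,3,4,5,6,9}; box has {2,3,4,5,6,7,9} → only 1 remains.
G2 = 9: row 2 has {1,3,6,7,8}; col 7 has {2,3,4,5,8}; box has {3,5,6,7,8} → only 9 remains.
H2 = 4: row 2 has {1,3,6,7,8,9}; col 8 has {1,3,5,6,7,8,9}; box has {3,5,6,7,8,9}; anti-diagonal has {1,2,3,5,6,7,8,9} → only 4 remains.
G4 = 7: row 4 has {1,3,4,5,6,8}; col 7 has {2,3,4,5,8,9}; box has {1,2,3,4,5,8} → only 7 remains.
J4 = 9: row 4 has {1,3,4,5,6,7,8}; col 9 has {1,2,3,4,5,6,7,8}; box has {1,2,3,4,5,7,8} → only 9 remains.
D5 = 8: row 5 has {1,2,3,4,5,9}; col 4 has {1,2,3,4,5,6,7,9}; box has {1,2,3,4,5,6,9} → only 8 remains.
E6 = 7: row 6 has {2,3,4,9}; col 5 has {1,2,3,4,5,6,9}; box has {1,2,3,4,5,6,8,9} → only 7 remains.
G6 = 6: row 6 has {2,3,4,7,9}; col 7 has {2,3,4,5,7,8,9}; box has {1,2,3,4,5,7,8,9} → only 6 remains.
B7 = 7: row 7 has {2,3,4,5,6,8,9}; col 2 has {1,3,8,9}; box has {3,4,6,8,9} → only 7 remains.
A8 = 2: row 8 has {1,3,4,5,6,7,8,9}; col 1 has {3,4,6}; box has {3,4,6,7,8,9} → only 2 remains.
C9 = 5: row 9 has {1,2,3,4,6,7,8,9}; col 3 has {3,4,6,7,8,9}; box has {2,3,4,6,7,8,9} → only 5 remains.
A1 = 9: row 1 has {3,5,6,7}; col 1 has {2,3,4,6}; box has {1,3,6,7,8}; main diagonal has {1,2,3,4,5,6,7,8} → only 9 remains.
E1 = 8: row 1 has {3,5,6,7,9}; col 5 has {1,2,3,4,5,6,7,9}; box has {1,2,3,4,5,6,7,9} → only 8 remains.
G1 = 1: row 1 has {3,5,6,7,8,9}; col 7 has {2,3,4,5,6,7,8,9}; box has {3,4,5,6,7,8,9} → only 1 remains.
H1 = 2: row 1 has {1,3,5,6,7,8,9}; col 8 has {1,3,4,5,6,7,8,9}; box has {1,3,4,5,6,7,8,9} → only 2 remains.
A2 = 5: row 2 has {1,3,4,6,7,8,9}; col 1 has {2,3,4,6,9}; box has {1,3,6,7,8,9} → only 5 remains.
C2 = 2: row 2 has {1,3,4,5,6,7,8,9}; col 3 has {3,4,5,6,7,8,9}; box has {1,3,5,6,7,8,9} → only 2 remains.
B4 = 2: row 4 has {1,3,4,5,6,7,8,9}; col 2 has {1,3,7,8,9}; box has {3,4,9} → only 2 remains.
A5 = 7: row 5 has {1,2,3,4,5,8,9}; col 1 has {2,3,4,5,6,9}; box has {2,3,4,9} → only 7 remains.
B5 = 6: row 5 has {1,2,3,4,5,7,8,9}; col 2 has {1,2,3,7,8,9}; box has {2,3,4,7,9} → only 6 remains.
B6 = 5: row 6 has {2,3,4,6,7,9}; col 2 has {1,2,3,6,7,8,9}; box has {2,3,4,6,7,9} → only 5 remains.
C6 = 1: row 6 has {2,3,4,5,6,7,9}; col 3 has {2,3,4,5,6,7,8,9}; box has {2,3,4,5,6,7,9} → only 1 remains.
A7 = 1: row 7 has {2,3,4,5,6,7,8,9}; col 1 has {2,3,4,5,6,7,9}; box has {2,3,4,5,6,7,8,9} → only 1 remains.

178562394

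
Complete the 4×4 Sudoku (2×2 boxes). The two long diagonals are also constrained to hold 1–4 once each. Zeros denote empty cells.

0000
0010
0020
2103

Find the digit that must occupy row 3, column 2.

row 1, column 4 = 4 (sole candidate).
row 2, column 2 = 4 (sole candidate).
row 2, column 4 = 2 (sole candidate).
row 3, column 2 = 3: row 3 has {2}; col 2 has {1,4}; box has {1,2}; anti-diagonal has {1,2,4} → only 3 remains.

3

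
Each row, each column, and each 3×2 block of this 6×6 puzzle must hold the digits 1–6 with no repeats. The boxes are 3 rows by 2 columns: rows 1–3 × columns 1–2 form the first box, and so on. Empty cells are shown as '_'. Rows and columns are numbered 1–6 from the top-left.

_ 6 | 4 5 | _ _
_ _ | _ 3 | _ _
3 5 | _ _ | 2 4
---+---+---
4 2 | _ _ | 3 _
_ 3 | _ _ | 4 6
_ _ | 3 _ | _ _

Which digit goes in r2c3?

r1c5 = 1 (sole candidate).
r1c6 = 3 (sole candidate).
r2c6 = 5 (sole candidate).
r4c6 = 1 (sole candidate).
r6c2 = 1 (sole candidate).
r6c5 = 5 (sole candidate).
r6c6 = 2 (sole candidate).
r1c1 = 2 (sole candidate).
r2c1 = 1 (sole candidate).
r2c2 = 4 (sole candidate).
r2c5 = 6 (sole candidate).
r4c4 = 6 (sole candidate).
r5c1 = 5 (sole candidate).
r6c1 = 6 (sole candidate).
r6c4 = 4 (sole candidate).
r2c3 = 2: row 2 has {1,3,4,5,6}; col 3 has {3,4}; box has {3,4,5} → only 2 remains.

2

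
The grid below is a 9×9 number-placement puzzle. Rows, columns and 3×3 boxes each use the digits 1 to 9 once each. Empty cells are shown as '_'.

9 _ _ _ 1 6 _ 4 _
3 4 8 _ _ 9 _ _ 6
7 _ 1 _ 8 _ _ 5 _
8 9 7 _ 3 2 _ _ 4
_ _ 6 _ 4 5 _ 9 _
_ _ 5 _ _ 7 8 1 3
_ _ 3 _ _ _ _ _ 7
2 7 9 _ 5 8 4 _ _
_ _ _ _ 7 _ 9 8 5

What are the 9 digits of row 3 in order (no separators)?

r1c3 = 2 (sole candidate).
r1c9 = 8 (sole candidate).
r2c5 = 2 (sole candidate).
r2c8 = 7 (sole candidate).
r3c2 = 6: row 3 has {1,5,7,8}; col 2 has {4,7,9}; box has {1,2,3,4,7,8,9} → only 6 remains.
r4c8 = 6 (sole candidate).
r5c1 = 1 (sole candidate).
r5c4 = 8 (sole candidate).
r5c9 = 2 (sole candidate).
r6c1 = 4 (sole candidate).
r6c2 = 2 (sole candidate).
r7c8 = 2 (sole candidate).
r8c8 = 3 (sole candidate).
r8c9 = 1 (sole candidate).
r9c1 = 6 (sole candidate).
r9c2 = 1 (sole candidate).
r9c3 = 4 (sole candidate).
r9c6 = 3 (sole candidate).
r1c2 = 5 (sole candidate).
r1c7 = 3 (sole candidate).
r2c4 = 5 (sole candidate).
r2c7 = 1 (sole candidate).
r3c6 = 4: row 3 has {1,5,6,7,8}; col 6 has {2,3,5,6,7,8,9}; box has {1,2,5,6,8,9} → only 4 remains.
r3c7 = 2: row 3 has {1,4,5,6,7,8}; col 7 has {1,3,4,8,9}; box has {1,3,4,5,6,7,8} → only 2 remains.
r3c9 = 9: row 3 has {1,2,4,5,6,7,8}; col 9 has {1,2,3,4,5,6,7,8}; box has {1,2,3,4,5,6,7,8} → only 9 remains.
r4c4 = 1 (sole candidate).
r4c7 = 5 (sole candidate).
r5c2 = 3 (sole candidate).
r5c7 = 7 (sole candidate).
r7c1 = 5 (sole candidate).
r7c2 = 8 (sole candidate).
r7c6 = 1 (sole candidate).
r7c7 = 6 (sole candidate).
r8c4 = 6 (sole candidate).
r9c4 = 2 (sole candidate).
r1c4 = 7 (sole candidate).
r3c4 = 3: row 3 has {1,2,4,5,6,7,8,9}; col 4 has {1,2,5,6,7,8}; box has {1,2,4,5,6,7,8,9} → only 3 remains.

761384259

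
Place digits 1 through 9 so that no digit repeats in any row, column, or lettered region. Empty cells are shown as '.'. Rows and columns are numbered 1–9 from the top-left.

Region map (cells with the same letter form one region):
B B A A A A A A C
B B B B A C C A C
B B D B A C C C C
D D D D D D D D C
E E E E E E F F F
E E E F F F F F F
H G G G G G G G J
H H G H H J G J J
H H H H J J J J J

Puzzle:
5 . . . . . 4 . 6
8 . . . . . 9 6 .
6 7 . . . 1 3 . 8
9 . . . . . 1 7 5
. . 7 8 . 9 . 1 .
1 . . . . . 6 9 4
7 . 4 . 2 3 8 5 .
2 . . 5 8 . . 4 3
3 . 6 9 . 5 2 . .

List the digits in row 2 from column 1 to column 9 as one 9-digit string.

r3c8 = 2: row 3 has {1,3,6,7,8}; col 8 has {1,4,5,6,7,9}; region has {1,3,5,6,8,9} → only 2 remains.
r5c1 = 4: row 5 has {1,7,8,9}; col 1 has {1,2,3,5,6,7,8,9}; region has {1,7,8,9} → only 4 remains.
r5c7 = 5: row 5 has {1,4,7,8,9}; col 7 has {1,2,3,4,6,8,9}; region has {1,4,6,9} → only 5 remains.
r5c9 = 2: row 5 has {1,4,5,7,8,9}; col 9 has {3,4,5,6,8}; region has {1,4,5,6,9} → only 2 remains.
r8c2 = 1: row 8 has {2,3,4,5,8}; col 2 has {7}; region has {2,3,5,6,7,8,9} → only 1 remains.
r8c3 = 9: row 8 has {1,2,3,4,5,8}; col 3 has {4,6,7}; region has {2,3,4,5,8} → only 9 remains.
r8c7 = 7: row 8 has {1,2,3,4,5,8,9}; col 7 has {1,2,3,4,5,6,8,9}; region has {2,3,4,5,8,9} → only 7 remains.
r9c2 = 4: row 9 has {2,3,5,6,9}; col 2 has {1,7}; region has {1,2,3,5,6,7,8,9} → only 4 remains.
r9c8 = 8: row 9 has {2,3,4,5,6,9}; col 8 has {1,2,4,5,6,7,9}; region has {2,3,4,5} → only 8 remains.
r1c8 = 3: row 1 has {4,5,6}; col 8 has {1,2,4,5,6,7,8,9}; region has {4,6} → only 3 remains.
r2c9 = 7: row 2 has {6,8,9}; col 9 has {2,3,4,5,6,8}; region has {1,2,3,5,6,8,9} → only 7 remains.
r3c3 = 5: row 3 has {1,2,3,6,7,8}; col 3 has {4,6,7,9}; region has {1,7,9} → only 5 remains.
r3c4 = 4: row 3 has {1,2,3,5,6,7,8}; col 4 has {5,8,9}; region has {5,6,7,8} → only 4 remains.
r3c5 = 9: row 3 has {1,2,3,4,5,6,7,8}; col 5 has {2,8}; region has {3,4,6} → only 9 remains.
r7c2 = 6: row 7 has {2,3,4,5,7,8}; col 2 has {1,4,7}; region has {2,3,4,5,7,8,9} → only 6 remains.
r7c4 = 1: row 7 has {2,3,4,5,6,7,8}; col 4 has {4,5,8,9}; region has {2,3,4,5,6,7,8,9} → only 1 remains.
r7c9 = 9: row 7 has {1,2,3,4,5,6,7,8}; col 9 has {2,3,4,5,6,7,8}; region has {2,3,4,5,8} → only 9 remains.
r8c6 = 6: row 8 has {1,2,3,4,5,7,8,9}; col 6 has {1,3,5,9}; region has {2,3,4,5,8,9} → only 6 remains.
r9c9 = 1: row 9 has {2,3,4,5,6,8,9}; col 9 has {2,3,4,5,6,7,8,9}; region has {2,3,4,5,6,8,9} → only 1 remains.
r2c6 = 4: row 2 has {6,7,8,9}; col 6 has {1,3,5,6,9}; region has {1,2,3,5,6,7,8,9} → only 4 remains.
r5c2 = 3: row 5 has {1,2,4,5,7,8,9}; col 2 has {1,4,6,7}; region has {1,4,7,8,9} → only 3 remains.
r5c5 = 6: row 5 has {1,2,3,4,5,7,8,9}; col 5 has {2,8,9}; region has {1,3,4,7,8,9} → only 6 remains.
r6c3 = 2: row 6 has {1,4,6,9}; col 3 has {4,5,6,7,9}; region has {1,3,4,6,7,8,9} → only 2 remains.
r9c5 = 7: row 9 has {1,2,3,4,5,6,8,9}; col 5 has {2,6,8,9}; region has {1,2,3,4,5,6,8,9} → only 7 remains.
r1c5 = 1: row 1 has {3,4,5,6}; col 5 has {2,6,7,8,9}; region has {3,4,6,9} → only 1 remains.
r2c2 = 2: row 2 has {4,6,7,8,9}; col 2 has {1,3,4,6,7}; region has {4,5,6,7,8} → only 2 remains.
r2c4 = 3: row 2 has {2,4,6,7,8,9}; col 4 has {1,4,5,8,9}; region has {2,4,5,6,7,8} → only 3 remains.
r2c5 = 5: row 2 has {2,3,4,6,7,8,9}; col 5 has {1,2,6,7,8,9}; region has {1,3,4,6,9} → only 5 remains.
r4c2 = 8: row 4 has {1,5,7,9}; col 2 has {1,2,3,4,6,7}; region has {1,5,7,9} → only 8 remains.
r4c3 = 3: row 4 has {1,5,7,8,9}; col 3 has {2,4,5,6,7,9}; region has {1,5,7,8,9} → only 3 remains.
r4c5 = 4: row 4 has {1,3,5,7,8,9}; col 5 has {1,2,5,6,7,8,9}; region has {1,3,5,7,8,9} → only 4 remains.
r4c6 = 2: row 4 has {1,3,4,5,7,8,9}; col 6 has {1,3,4,5,6,9}; region has {1,3,4,5,7,8,9} → only 2 remains.
r6c2 = 5: row 6 has {1,2,4,6,9}; col 2 has {1,2,3,4,6,7,8}; region has {1,2,3,4,6,7,8,9} → only 5 remains.
r6c4 = 7: row 6 has {1,2,4,5,6,9}; col 4 has {1,3,4,5,8,9}; region has {1,2,4,5,6,9} → only 7 remains.
r6c5 = 3: row 6 has {1,2,4,5,6,7,9}; col 5 has {1,2,4,5,6,7,8,9}; region has {1,2,4,5,6,7,9} → only 3 remains.
r6c6 = 8: row 6 has {1,2,3,4,5,6,7,9}; col 6 has {1,2,3,4,5,6,9}; region has {1,2,3,4,5,6,7,9} → only 8 remains.
r1c2 = 9: row 1 has {1,3,4,5,6}; col 2 has {1,2,3,4,5,6,7,8}; region has {2,3,4,5,6,7,8} → only 9 remains.
r1c3 = 8: row 1 has {1,3,4,5,6,9}; col 3 has {2,3,4,5,6,7,9}; region has {1,3,4,5,6,9} → only 8 remains.
r1c4 = 2: row 1 has {1,3,4,5,6,8,9}; col 4 has {1,3,4,5,7,8,9}; region has {1,3,4,5,6,8,9} → only 2 remains.
r1c6 = 7: row 1 has {1,2,3,4,5,6,8,9}; col 6 has {1,2,3,4,5,6,8,9}; region has {1,2,3,4,5,6,8,9} → only 7 remains.
r2c3 = 1: row 2 has {2,3,4,5,6,7,8,9}; col 3 has {2,3,4,5,6,7,8,9}; region has {2,3,4,5,6,7,8,9} → only 1 remains.

821354967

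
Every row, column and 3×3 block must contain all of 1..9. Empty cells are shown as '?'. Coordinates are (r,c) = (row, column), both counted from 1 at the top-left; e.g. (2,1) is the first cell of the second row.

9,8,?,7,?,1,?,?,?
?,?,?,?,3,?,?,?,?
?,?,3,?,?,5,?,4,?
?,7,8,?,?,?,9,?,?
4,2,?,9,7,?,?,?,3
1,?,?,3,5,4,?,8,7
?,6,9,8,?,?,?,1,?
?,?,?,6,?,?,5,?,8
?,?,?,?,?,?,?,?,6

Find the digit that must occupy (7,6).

3

(3,2) = 1 (sole candidate).
(3,4) = 2 (sole candidate).
(3,9) = 9 (sole candidate).
(4,4) = 1 (sole candidate).
(6,2) = 9 (sole candidate).
(6,3) = 6 (sole candidate).
(6,7) = 2 (sole candidate).
(2,4) = 4 (sole candidate).
(5,3) = 5 (sole candidate).
(5,8) = 6 (sole candidate).
(9,4) = 5 (sole candidate).
(1,5) = 6 (sole candidate).
(1,7) = 3 (sole candidate).
(2,2) = 5 (sole candidate).
(3,5) = 8 (sole candidate).
(4,1) = 3 (sole candidate).
(4,5) = 2 (sole candidate).
(4,6) = 6 (sole candidate).
(4,8) = 5 (sole candidate).
(4,9) = 4 (sole candidate).
(5,6) = 8 (sole candidate).
(5,7) = 1 (sole candidate).
(7,5) = 4 (sole candidate).
(7,7) = 7 (sole candidate).
(7,9) = 2 (sole candidate).
(9,7) = 4 (sole candidate).
(1,8) = 2 (sole candidate).
(1,9) = 5 (sole candidate).
(2,6) = 9 (sole candidate).
(2,8) = 7 (sole candidate).
(2,9) = 1 (sole candidate).
(3,7) = 6 (sole candidate).
(7,1) = 5 (sole candidate).
(7,6) = 3: row 7 has {1,2,4,5,6,7,8,9}; col 6 has {1,4,5,6,8,9}; box has {4,5,6,8} → only 3 remains.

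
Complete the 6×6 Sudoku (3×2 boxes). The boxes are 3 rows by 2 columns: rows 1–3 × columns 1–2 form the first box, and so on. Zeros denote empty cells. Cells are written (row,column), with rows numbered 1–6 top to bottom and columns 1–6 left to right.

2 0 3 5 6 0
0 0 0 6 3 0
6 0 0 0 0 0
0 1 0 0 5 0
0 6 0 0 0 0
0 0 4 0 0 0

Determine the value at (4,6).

3

(1,2) = 4 (sole candidate).
(1,6) = 1 (sole candidate).
(2,2) = 5 (sole candidate).
(3,2) = 3 (sole candidate).
(6,2) = 2 (sole candidate).
(6,5) = 1 (sole candidate).
(2,1) = 1 (sole candidate).
(2,3) = 2 (sole candidate).
(2,6) = 4 (sole candidate).
(3,3) = 1 (sole candidate).
(3,4) = 4 (sole candidate).
(3,5) = 2 (sole candidate).
(3,6) = 5 (sole candidate).
(4,3) = 6 (sole candidate).
(5,3) = 5 (sole candidate).
(5,5) = 4 (sole candidate).
(6,4) = 3 (sole candidate).
(6,6) = 6 (sole candidate).
(4,4) = 2 (sole candidate).
(4,6) = 3: row 4 has {1,2,5,6}; col 6 has {1,4,5,6}; box has {1,4,5,6} → only 3 remains.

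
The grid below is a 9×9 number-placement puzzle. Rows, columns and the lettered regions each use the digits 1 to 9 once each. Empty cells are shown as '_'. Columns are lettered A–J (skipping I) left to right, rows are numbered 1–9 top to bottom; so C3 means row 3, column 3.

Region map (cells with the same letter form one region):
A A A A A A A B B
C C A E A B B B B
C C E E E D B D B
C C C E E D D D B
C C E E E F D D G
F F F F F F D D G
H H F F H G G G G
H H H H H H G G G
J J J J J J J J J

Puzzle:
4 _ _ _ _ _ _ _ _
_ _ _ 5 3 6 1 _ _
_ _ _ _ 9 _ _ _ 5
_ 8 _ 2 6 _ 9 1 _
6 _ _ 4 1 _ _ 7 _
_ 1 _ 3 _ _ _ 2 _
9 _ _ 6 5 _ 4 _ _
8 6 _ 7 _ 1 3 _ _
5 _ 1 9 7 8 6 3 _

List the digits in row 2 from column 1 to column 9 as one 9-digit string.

D3 = 8: row 3 has {5,9}; col 4 has {2,3,4,5,6,7,9}; region has {1,2,4,5,6,9} → only 8 remains.
C5 = 3: row 5 has {1,4,6,7}; col 3 has {1}; region has {1,2,4,5,6,8,9} → only 3 remains.
A6 = 7: row 6 has {1,2,3}; col 1 has {4,5,6,8,9}; region has {1,3,6} → only 7 remains.
H7 = 8: row 7 has {4,5,6,9}; col 8 has {1,2,3,7}; region has {3,4} → only 8 remains.
D1 = 1: row 1 has {4}; col 4 has {2,3,4,5,6,7,8,9}; region has {3,4} → only 1 remains.
H1 = 9: row 1 has {1,4}; col 8 has {1,2,3,7,8}; region has {1,5,6} → only 9 remains.
A2 = 2: row 2 has {1,3,5,6}; col 1 has {4,5,6,7,8,9}; region has {6,8} → only 2 remains.
H2 = 4: row 2 has {1,2,3,5,6}; col 8 has {1,2,3,7,8,9}; region has {1,5,6,9} → only 4 remains.
C3 = 7: row 3 has {5,8,9}; col 3 has {1,3}; region has {1,2,3,4,5,6,8,9} → only 7 remains.
G3 = 2: row 3 has {5,7,8,9}; col 7 has {1,3,4,6,9}; region has {1,4,5,6,9} → only 2 remains.
H3 = 6: row 3 has {2,5,7,8,9}; col 8 has {1,2,3,4,7,8,9}; region has {1,2,7,9} → only 6 remains.
A4 = 3: row 4 has {1,2,6,8,9}; col 1 has {2,4,5,6,7,8,9}; region has {2,6,8} → only 3 remains.
J4 = 7: row 4 has {1,2,3,6,8,9}; col 9 has {5}; region has {1,2,4,5,6,9} → only 7 remains.
C7 = 2: row 7 has {4,5,6,8,9}; col 3 has {1,3,7}; region has {1,3,6,7} → only 2 remains.
F7 = 7: row 7 has {2,4,5,6,8,9}; col 6 has {1,6,8}; region has {3,4,8} → only 7 remains.
J7 = 1: row 7 has {2,4,5,6,7,8,9}; col 9 has {5,7}; region has {3,4,7,8} → only 1 remains.
C8 = 4: row 8 has {1,3,6,7,8}; col 3 has {1,2,3,7}; region has {1,5,6,7,8,9} → only 4 remains.
E8 = 2: row 8 has {1,3,4,6,7,8}; col 5 has {1,3,5,6,7,9}; region has {1,4,5,6,7,8,9} → only 2 remains.
H8 = 5: row 8 has {1,2,3,4,6,7,8}; col 8 has {1,2,3,4,6,7,8,9}; region has {1,3,4,7,8} → only 5 remains.
J8 = 9: row 8 has {1,2,3,4,5,6,7,8}; col 9 has {1,5,7}; region has {1,3,4,5,7,8} → only 9 remains.
E1 = 8: row 1 has {1,4,9}; col 5 has {1,2,3,5,6,7,9}; region has {1,3,4} → only 8 remains.
J1 = 3: row 1 has {1,4,8,9}; col 9 has {1,5,7,9}; region has {1,2,4,5,6,7,9} → only 3 remains.
C2 = 9: row 2 has {1,2,3,4,5,6}; col 3 has {1,2,3,4,7}; region has {1,3,4,8} → only 9 remains.
J2 = 8: row 2 has {1,2,3,4,5,6,9}; col 9 has {1,3,5,7,9}; region has {1,2,3,4,5,6,7,9} → only 8 remains.
A3 = 1: row 3 has {2,5,6,7,8,9}; col 1 has {2,3,4,5,6,7,8,9}; region has {2,3,6,8} → only 1 remains.
B3 = 4: row 3 has {1,2,5,6,7,8,9}; col 2 has {1,6,8}; region has {1,2,3,6,8} → only 4 remains.
F3 = 3: row 3 has {1,2,4,5,6,7,8,9}; col 6 has {1,6,7,8}; region has {1,2,6,7,9} → only 3 remains.
C4 = 5: row 4 has {1,2,3,6,7,8,9}; col 3 has {1,2,3,4,7,9}; region has {1,2,3,4,6,8} → only 5 remains.
F4 = 4: row 4 has {1,2,3,5,6,7,8,9}; col 6 has {1,3,6,7,8}; region has {1,2,3,6,7,9} → only 4 remains.
B5 = 9: row 5 has {1,3,4,6,7}; col 2 has {1,4,6,8}; region has {1,2,3,4,5,6,8} → only 9 remains.
F5 = 5: row 5 has {1,3,4,6,7,9}; col 6 has {1,3,4,6,7,8}; region has {1,2,3,6,7} → only 5 remains.
G5 = 8: row 5 has {1,3,4,5,6,7,9}; col 7 has {1,2,3,4,6,9}; region has {1,2,3,4,6,7,9} → only 8 remains.
J5 = 2: row 5 has {1,3,4,5,6,7,8,9}; col 9 has {1,3,5,7,8,9}; region has {1,3,4,5,7,8,9} → only 2 remains.
C6 = 8: row 6 has {1,2,3,7}; col 3 has {1,2,3,4,5,7,9}; region has {1,2,3,5,6,7} → only 8 remains.
E6 = 4: row 6 has {1,2,3,7,8}; col 5 has {1,2,3,5,6,7,8,9}; region has {1,2,3,5,6,7,8} → only 4 remains.
F6 = 9: row 6 has {1,2,3,4,7,8}; col 6 has {1,3,4,5,6,7,8}; region has {1,2,3,4,5,6,7,8} → only 9 remains.
G6 = 5: row 6 has {1,2,3,4,7,8,9}; col 7 has {1,2,3,4,6,8,9}; region has {1,2,3,4,6,7,8,9} → only 5 remains.
J6 = 6: row 6 has {1,2,3,4,5,7,8,9}; col 9 has {1,2,3,5,7,8,9}; region has {1,2,3,4,5,7,8,9} → only 6 remains.
B7 = 3: row 7 has {1,2,4,5,6,7,8,9}; col 2 has {1,4,6,8,9}; region has {1,2,4,5,6,7,8,9} → only 3 remains.
B9 = 2: row 9 has {1,3,5,6,7,8,9}; col 2 has {1,3,4,6,8,9}; region has {1,3,5,6,7,8,9} → only 2 remains.
J9 = 4: row 9 has {1,2,3,5,6,7,8,9}; col 9 has {1,2,3,5,6,7,8,9}; region has {1,2,3,5,6,7,8,9} → only 4 remains.
C1 = 6: row 1 has {1,3,4,8,9}; col 3 has {1,2,3,4,5,7,8,9}; region has {1,3,4,8,9} → only 6 remains.
F1 = 2: row 1 has {1,3,4,6,8,9}; col 6 has {1,3,4,5,6,7,8,9}; region has {1,3,4,6,8,9} → only 2 remains.
G1 = 7: row 1 has {1,2,3,4,6,8,9}; col 7 has {1,2,3,4,5,6,8,9}; region has {1,2,3,4,6,8,9} → only 7 remains.
B2 = 7: row 2 has {1,2,3,4,5,6,8,9}; col 2 has {1,2,3,4,6,8,9}; region has {1,2,3,4,5,6,8,9} → only 7 remains.

279536148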